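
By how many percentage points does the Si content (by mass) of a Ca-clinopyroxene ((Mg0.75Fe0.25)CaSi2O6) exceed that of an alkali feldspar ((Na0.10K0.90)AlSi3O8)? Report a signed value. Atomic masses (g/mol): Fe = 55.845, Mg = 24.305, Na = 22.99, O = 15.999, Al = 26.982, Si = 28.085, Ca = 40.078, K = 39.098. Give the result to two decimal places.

-5.42 percentage points

M((Mg0.75Fe0.25)CaSi2O6) = 224.432 g/mol, so wt% Si = 56.170/224.432 × 100 = 25.03%.
M((Na0.10K0.90)AlSi3O8) = 276.716 g/mol, so wt% Si = 84.255/276.716 × 100 = 30.45%.
25.03 − 30.45 = -5.42 pp.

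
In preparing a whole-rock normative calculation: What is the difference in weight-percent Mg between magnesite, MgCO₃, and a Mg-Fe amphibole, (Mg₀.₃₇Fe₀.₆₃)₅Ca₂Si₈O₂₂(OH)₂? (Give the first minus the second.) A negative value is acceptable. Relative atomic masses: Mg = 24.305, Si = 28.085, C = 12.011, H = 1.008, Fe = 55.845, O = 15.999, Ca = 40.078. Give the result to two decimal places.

Mg in MgCO₃: molar mass 84.313 g/mol; 1×24.305 = 24.305 g → 28.83 wt%.
Mg in (Mg₀.₃₇Fe₀.₆₃)₅Ca₂Si₈O₂₂(OH)₂: molar mass 911.704 g/mol; 1.85×24.305 = 44.964 g → 4.93 wt%.
Difference = 28.83 − 4.93 = 23.90 percentage points.

23.90 percentage points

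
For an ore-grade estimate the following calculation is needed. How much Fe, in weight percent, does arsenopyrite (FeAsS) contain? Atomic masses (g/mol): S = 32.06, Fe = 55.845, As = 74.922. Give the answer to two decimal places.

34.30 weight percent

Molar mass of FeAsS: 1*55.845 + 1*74.922 + 1*32.06 = 162.827 g/mol.
Mass of Fe per formula unit: 1 × 55.845 = 55.845 g.
Weight fraction Fe = 55.845 / 162.827 = 0.3430.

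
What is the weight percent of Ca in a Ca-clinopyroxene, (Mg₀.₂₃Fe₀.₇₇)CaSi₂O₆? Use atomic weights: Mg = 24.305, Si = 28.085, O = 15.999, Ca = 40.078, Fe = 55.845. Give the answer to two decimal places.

16.64 mass %

M((Mg₀.₂₃Fe₀.₇₇)CaSi₂O₆) = 240.833 g/mol.
Ca contributes 1 × 40.078 = 40.078 g per mole.
40.078/240.833 = 0.1664 → 16.64%.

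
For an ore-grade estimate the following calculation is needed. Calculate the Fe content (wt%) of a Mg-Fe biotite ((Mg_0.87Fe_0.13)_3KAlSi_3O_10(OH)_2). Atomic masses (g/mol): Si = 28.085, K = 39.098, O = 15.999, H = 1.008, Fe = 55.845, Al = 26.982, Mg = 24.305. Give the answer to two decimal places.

M((Mg_0.87Fe_0.13)_3KAlSi_3O_10(OH)_2) = 429.555 g/mol.
Fe contributes 0.39 × 55.845 = 21.780 g per mole.
21.780/429.555 = 0.0507 → 5.07%.

5.07 wt%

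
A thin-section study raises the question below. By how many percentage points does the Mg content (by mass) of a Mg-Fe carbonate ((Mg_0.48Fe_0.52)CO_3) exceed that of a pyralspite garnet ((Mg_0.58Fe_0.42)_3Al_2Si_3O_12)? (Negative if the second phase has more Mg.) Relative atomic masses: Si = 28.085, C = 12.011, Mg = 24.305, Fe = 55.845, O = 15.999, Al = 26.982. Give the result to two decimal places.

2.03 percentage points

Mg in (Mg_0.48Fe_0.52)CO_3: molar mass 100.714 g/mol; 0.48×24.305 = 11.666 g → 11.58 wt%.
Mg in (Mg_0.58Fe_0.42)_3Al_2Si_3O_12: molar mass 442.862 g/mol; 1.74×24.305 = 42.291 g → 9.55 wt%.
Difference = 11.58 − 9.55 = 2.03 percentage points.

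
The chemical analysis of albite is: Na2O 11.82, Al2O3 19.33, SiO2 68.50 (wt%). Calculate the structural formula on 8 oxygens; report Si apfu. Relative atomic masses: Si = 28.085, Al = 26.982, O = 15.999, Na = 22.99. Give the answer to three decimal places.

11.82 wt% Na2O ÷ 61.979 g/mol = 0.19071 mol, giving 0.38142 Na and 0.19071 O.
19.33 wt% Al2O3 ÷ 101.961 g/mol = 0.18958 mol, giving 0.37916 Al and 0.56874 O.
68.50 wt% SiO2 ÷ 60.083 g/mol = 1.14009 mol, giving 1.14009 Si and 2.28018 O.
Oxygen sums to 3.03963; scaling by 8/3.03963 = 2.63190 puts the formula on 8 O.
Si: 1.14009 × 2.63190 = 3.001 atoms per formula unit.

3.001 Si apfu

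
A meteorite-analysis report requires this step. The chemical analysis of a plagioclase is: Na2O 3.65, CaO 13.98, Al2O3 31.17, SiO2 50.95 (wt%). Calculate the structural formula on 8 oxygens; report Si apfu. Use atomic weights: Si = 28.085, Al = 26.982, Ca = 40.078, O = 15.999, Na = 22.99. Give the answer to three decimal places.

3.65 wt% Na2O ÷ 61.979 g/mol = 0.05889 mol, giving 0.11778 Na and 0.05889 O.
13.98 wt% CaO ÷ 56.077 g/mol = 0.24930 mol, giving 0.24930 Ca and 0.24930 O.
31.17 wt% Al2O3 ÷ 101.961 g/mol = 0.30571 mol, giving 0.61142 Al and 0.91713 O.
50.95 wt% SiO2 ÷ 60.083 g/mol = 0.84799 mol, giving 0.84799 Si and 1.69598 O.
Oxygen sums to 2.92130; scaling by 8/2.92130 = 2.73851 puts the formula on 8 O.
Si: 0.84799 × 2.73851 = 2.322 atoms per formula unit.

2.322 Si apfu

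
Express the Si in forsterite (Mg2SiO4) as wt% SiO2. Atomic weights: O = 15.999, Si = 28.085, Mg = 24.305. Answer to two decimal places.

Formula mass = 140.691 g/mol.
1 Si → 1.0000 mol SiO2 per formula unit; M(SiO2) = 60.083, so SiO2 mass = 60.083 g.
60.083/140.691 × 100 = 42.71 wt%.

42.71 wt%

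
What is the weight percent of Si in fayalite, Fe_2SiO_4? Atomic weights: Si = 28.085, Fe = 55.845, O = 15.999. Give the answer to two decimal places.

Molar mass of Fe_2SiO_4: 2*55.845 + 1*28.085 + 4*15.999 = 203.771 g/mol.
Mass of Si per formula unit: 1 × 28.085 = 28.085 g.
Weight fraction Si = 28.085 / 203.771 = 0.1378.

13.78 mass %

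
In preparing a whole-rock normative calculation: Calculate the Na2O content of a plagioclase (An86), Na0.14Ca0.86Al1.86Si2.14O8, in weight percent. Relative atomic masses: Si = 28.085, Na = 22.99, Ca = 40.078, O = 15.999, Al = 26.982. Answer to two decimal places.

Formula mass = 275.966 g/mol.
0.14 Na → 0.0700 mol Na2O per formula unit; M(Na2O) = 61.979, so Na2O mass = 4.339 g.
4.339/275.966 × 100 = 1.57 wt%.

1.57 wt%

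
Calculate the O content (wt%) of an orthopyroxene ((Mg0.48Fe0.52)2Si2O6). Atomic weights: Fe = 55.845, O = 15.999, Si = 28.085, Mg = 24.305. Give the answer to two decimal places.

Molar mass of (Mg0.48Fe0.52)2Si2O6: 0.96·24.305 + 1.04·55.845 + 2·28.085 + 6·15.999 = 233.576 g/mol.
Mass of O per formula unit: 6 × 15.999 = 95.994 g.
Weight fraction O = 95.994 / 233.576 = 0.4110.

41.10 wt%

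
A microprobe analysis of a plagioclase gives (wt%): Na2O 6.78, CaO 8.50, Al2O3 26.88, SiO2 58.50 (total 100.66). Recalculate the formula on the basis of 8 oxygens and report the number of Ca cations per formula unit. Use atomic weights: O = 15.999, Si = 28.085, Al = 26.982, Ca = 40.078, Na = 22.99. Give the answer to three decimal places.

Na2O (M=61.979): mol = 0.10939; Na = 0.21878, O = 0.10939.
CaO (M=56.077): mol = 0.15158; Ca = 0.15158, O = 0.15158.
Al2O3 (M=101.961): mol = 0.26363; Al = 0.52726, O = 0.79089.
SiO2 (M=60.083): mol = 0.97365; Si = 0.97365, O = 1.94730.
ΣO = 2.99916; factor = 8/ΣO = 2.66741.
Ca apfu = 0.15158 × 2.66741 = 0.404.

0.404 Ca apfu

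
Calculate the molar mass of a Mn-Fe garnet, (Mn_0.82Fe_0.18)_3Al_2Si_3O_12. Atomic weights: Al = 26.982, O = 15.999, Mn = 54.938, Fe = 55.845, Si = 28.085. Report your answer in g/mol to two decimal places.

495.51 g/mol

Mn: 2.46 × 54.938 = 135.1475
Fe: 0.54 × 55.845 = 30.1563
Al: 2 × 26.982 = 53.9640
Si: 3 × 28.085 = 84.2550
O: 12 × 15.999 = 191.9880
Summing the contributions gives the formula mass.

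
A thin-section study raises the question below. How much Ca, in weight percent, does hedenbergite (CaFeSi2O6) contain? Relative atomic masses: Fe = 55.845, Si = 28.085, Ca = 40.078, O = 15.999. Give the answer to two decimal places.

16.15 weight percent

Molar mass of CaFeSi2O6: 1×40.078 + 1×55.845 + 2×28.085 + 6×15.999 = 248.087 g/mol.
Mass of Ca per formula unit: 1 × 40.078 = 40.078 g.
Weight fraction Ca = 40.078 / 248.087 = 0.1615.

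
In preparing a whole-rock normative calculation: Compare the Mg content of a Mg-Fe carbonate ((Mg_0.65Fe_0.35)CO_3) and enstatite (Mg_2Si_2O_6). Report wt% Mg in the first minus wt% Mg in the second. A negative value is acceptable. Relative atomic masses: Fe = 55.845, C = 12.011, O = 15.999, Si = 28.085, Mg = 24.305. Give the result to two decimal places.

Mg in (Mg_0.65Fe_0.35)CO_3: molar mass 95.352 g/mol; 0.65×24.305 = 15.798 g → 16.57 wt%.
Mg in Mg_2Si_2O_6: molar mass 200.774 g/mol; 2×24.305 = 48.610 g → 24.21 wt%.
Difference = 16.57 − 24.21 = -7.64 percentage points.

-7.64 percentage points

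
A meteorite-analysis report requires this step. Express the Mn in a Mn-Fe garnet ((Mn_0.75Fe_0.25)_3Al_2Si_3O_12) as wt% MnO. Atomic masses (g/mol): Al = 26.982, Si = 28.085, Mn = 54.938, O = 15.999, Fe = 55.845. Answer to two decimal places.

M((Mn_0.75Fe_0.25)_3Al_2Si_3O_12) = 495.701 g/mol; M(MnO) = 70.937 g/mol.
Moles MnO per formula unit = 2.25 Mn ÷ 1 = 2.2500.
MnO fraction = (2.2500 × 70.937) / 495.701 = 159.608/495.701 = 0.3220.

32.20 wt%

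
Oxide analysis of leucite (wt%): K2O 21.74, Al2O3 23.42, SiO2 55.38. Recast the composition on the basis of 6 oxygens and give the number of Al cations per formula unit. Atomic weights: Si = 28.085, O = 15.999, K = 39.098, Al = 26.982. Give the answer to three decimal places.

0.997 Al apfu

K2O: 21.74/94.195 = 0.23080 mol → 0.46160 mol K, 0.23080 mol O.
Al2O3: 23.42/101.961 = 0.22970 mol → 0.45940 mol Al, 0.68910 mol O.
SiO2: 55.38/60.083 = 0.92172 mol → 0.92172 mol Si, 1.84344 mol O.
Total oxygen = 2.76334 mol. Normalization factor = 6/2.76334 = 2.17129.
Al per 6 O = 0.45940 × 2.17129 = 0.997.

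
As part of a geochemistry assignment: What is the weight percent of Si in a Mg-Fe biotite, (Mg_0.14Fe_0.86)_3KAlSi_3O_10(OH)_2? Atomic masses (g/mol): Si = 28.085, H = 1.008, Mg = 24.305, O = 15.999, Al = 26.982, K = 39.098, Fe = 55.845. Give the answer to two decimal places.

16.90 wt%

Molar mass of (Mg_0.14Fe_0.86)_3KAlSi_3O_10(OH)_2: 0.42×24.305 + 2.58×55.845 + 1×39.098 + 1×26.982 + 3×28.085 + 12×15.999 + 2×1.008 = 498.627 g/mol.
Mass of Si per formula unit: 3 × 28.085 = 84.255 g.
Weight fraction Si = 84.255 / 498.627 = 0.1690.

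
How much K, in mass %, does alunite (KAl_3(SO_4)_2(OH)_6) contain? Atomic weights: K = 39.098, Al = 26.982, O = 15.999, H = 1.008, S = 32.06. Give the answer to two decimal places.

9.44 mass %

M(KAl_3(SO_4)_2(OH)_6) = 414.198 g/mol.
K contributes 1 × 39.098 = 39.098 g per mole.
39.098/414.198 = 0.0944 → 9.44%.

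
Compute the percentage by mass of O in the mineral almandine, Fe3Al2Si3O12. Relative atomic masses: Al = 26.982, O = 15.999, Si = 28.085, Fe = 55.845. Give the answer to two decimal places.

38.57 mass %

M(Fe3Al2Si3O12) = 497.742 g/mol.
O contributes 12 × 15.999 = 191.988 g per mole.
191.988/497.742 = 0.3857 → 38.57%.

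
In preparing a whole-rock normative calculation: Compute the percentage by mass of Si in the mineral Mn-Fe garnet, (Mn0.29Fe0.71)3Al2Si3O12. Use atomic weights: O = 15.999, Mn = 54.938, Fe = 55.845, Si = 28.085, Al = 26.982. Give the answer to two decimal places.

Formula mass = 0.87×54.938 + 2.13×55.845 + 2×26.982 + 3×28.085 + 12×15.999 = 496.953 g/mol, of which 84.255 g is Si.
So Si makes up 84.255/496.953 = 0.1695 of the mass, i.e. 16.95%.

16.95 mass %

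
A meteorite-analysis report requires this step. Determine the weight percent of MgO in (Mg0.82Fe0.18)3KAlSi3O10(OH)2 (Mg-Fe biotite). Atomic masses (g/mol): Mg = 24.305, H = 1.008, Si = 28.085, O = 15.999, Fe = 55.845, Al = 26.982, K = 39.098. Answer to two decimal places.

M((Mg0.82Fe0.18)3KAlSi3O10(OH)2) = 434.286 g/mol; M(MgO) = 40.304 g/mol.
Moles MgO per formula unit = 2.46 Mg ÷ 1 = 2.4600.
MgO fraction = (2.4600 × 40.304) / 434.286 = 99.148/434.286 = 0.2283.

22.83 wt%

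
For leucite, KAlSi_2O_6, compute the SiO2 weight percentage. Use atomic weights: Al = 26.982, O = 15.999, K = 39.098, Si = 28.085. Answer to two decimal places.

Molar mass of KAlSi_2O_6 = 1*39.098 + 1*26.982 + 2*28.085 + 6*15.999 = 218.244 g/mol.
Each formula unit contains 2 Si, equivalent to 2/1 = 2.0000 mol SiO2.
M(SiO2) = 1×28.085 + 2×15.999 = 60.083 g/mol.
Mass of SiO2 per formula unit = 2.0000 × 60.083 = 120.166 g.
SiO2 wt% = 120.166 / 218.244 × 100 = 55.06%.

55.06 wt%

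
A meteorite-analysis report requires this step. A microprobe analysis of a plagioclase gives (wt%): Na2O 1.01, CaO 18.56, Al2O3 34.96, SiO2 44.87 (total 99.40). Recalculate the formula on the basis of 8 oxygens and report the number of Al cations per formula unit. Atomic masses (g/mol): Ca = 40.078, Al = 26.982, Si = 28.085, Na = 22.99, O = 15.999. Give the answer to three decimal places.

1.912 Al apfu

Na2O: 1.01/61.979 = 0.01630 mol → 0.03260 mol Na, 0.01630 mol O.
CaO: 18.56/56.077 = 0.33097 mol → 0.33097 mol Ca, 0.33097 mol O.
Al2O3: 34.96/101.961 = 0.34288 mol → 0.68576 mol Al, 1.02864 mol O.
SiO2: 44.87/60.083 = 0.74680 mol → 0.74680 mol Si, 1.49360 mol O.
Total oxygen = 2.86951 mol. Normalization factor = 8/2.86951 = 2.78793.
Al per 8 O = 0.68576 × 2.78793 = 1.912.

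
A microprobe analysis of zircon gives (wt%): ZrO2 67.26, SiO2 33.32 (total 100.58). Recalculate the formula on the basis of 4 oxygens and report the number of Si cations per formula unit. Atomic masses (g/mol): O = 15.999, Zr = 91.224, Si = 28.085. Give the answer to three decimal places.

ZrO2 (M=123.222): mol = 0.54584; Zr = 0.54584, O = 1.09168.
SiO2 (M=60.083): mol = 0.55457; Si = 0.55457, O = 1.10914.
ΣO = 2.20082; factor = 4/ΣO = 1.81750.
Si apfu = 0.55457 × 1.81750 = 1.008.

1.008 Si apfu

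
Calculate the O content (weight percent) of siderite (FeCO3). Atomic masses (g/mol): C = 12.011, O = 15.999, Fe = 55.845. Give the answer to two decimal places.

Molar mass of FeCO3: 1*55.845 + 1*12.011 + 3*15.999 = 115.853 g/mol.
Mass of O per formula unit: 3 × 15.999 = 47.997 g.
Weight fraction O = 47.997 / 115.853 = 0.4143.

41.43 weight percent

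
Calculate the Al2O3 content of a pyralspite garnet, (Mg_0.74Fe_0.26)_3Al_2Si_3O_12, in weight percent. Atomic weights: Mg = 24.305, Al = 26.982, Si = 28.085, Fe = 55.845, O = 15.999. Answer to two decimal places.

23.84 wt%

Formula mass = 427.723 g/mol.
2 Al → 1.0000 mol Al2O3 per formula unit; M(Al2O3) = 101.961, so Al2O3 mass = 101.961 g.
101.961/427.723 × 100 = 23.84 wt%.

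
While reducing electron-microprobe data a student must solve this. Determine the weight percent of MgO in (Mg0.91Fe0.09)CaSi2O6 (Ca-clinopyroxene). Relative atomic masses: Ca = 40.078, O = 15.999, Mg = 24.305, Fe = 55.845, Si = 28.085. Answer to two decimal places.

16.72 wt%

Formula mass = 219.386 g/mol.
0.91 Mg → 0.9100 mol MgO per formula unit; M(MgO) = 40.304, so MgO mass = 36.677 g.
36.677/219.386 × 100 = 16.72 wt%.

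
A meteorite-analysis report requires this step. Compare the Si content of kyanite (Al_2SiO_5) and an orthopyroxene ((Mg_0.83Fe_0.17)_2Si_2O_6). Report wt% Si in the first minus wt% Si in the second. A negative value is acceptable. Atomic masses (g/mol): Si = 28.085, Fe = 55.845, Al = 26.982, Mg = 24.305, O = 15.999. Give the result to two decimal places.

-9.23 percentage points

Si in Al_2SiO_5: molar mass 162.044 g/mol; 1×28.085 = 28.085 g → 17.33 wt%.
Si in (Mg_0.83Fe_0.17)_2Si_2O_6: molar mass 211.498 g/mol; 2×28.085 = 56.170 g → 26.56 wt%.
Difference = 17.33 − 26.56 = -9.23 percentage points.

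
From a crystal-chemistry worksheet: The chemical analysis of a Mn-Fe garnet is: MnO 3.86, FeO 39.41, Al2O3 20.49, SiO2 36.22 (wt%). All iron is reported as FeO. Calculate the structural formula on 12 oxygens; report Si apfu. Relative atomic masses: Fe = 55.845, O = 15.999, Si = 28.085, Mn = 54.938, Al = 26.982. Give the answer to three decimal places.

3.86 wt% MnO ÷ 70.937 g/mol = 0.05441 mol, giving 0.05441 Mn and 0.05441 O.
39.41 wt% FeO ÷ 71.844 g/mol = 0.54855 mol, giving 0.54855 Fe and 0.54855 O.
20.49 wt% Al2O3 ÷ 101.961 g/mol = 0.20096 mol, giving 0.40192 Al and 0.60288 O.
36.22 wt% SiO2 ÷ 60.083 g/mol = 0.60283 mol, giving 0.60283 Si and 1.20566 O.
Oxygen sums to 2.41150; scaling by 12/2.41150 = 4.97616 puts the formula on 12 O.
Si: 0.60283 × 4.97616 = 3.000 atoms per formula unit.

3.000 Si apfu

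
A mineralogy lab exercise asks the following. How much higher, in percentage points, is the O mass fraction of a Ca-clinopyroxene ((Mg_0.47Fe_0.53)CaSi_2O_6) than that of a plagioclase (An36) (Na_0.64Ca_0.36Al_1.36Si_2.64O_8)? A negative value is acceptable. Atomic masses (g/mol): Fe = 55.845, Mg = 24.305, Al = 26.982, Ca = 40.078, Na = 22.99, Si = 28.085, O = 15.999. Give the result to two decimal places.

First mineral: 95.994 g O in 233.263 g formula = 41.15 wt% O.
Second mineral: 127.992 g O in 267.974 g formula = 47.76 wt% O.
41.15% − 47.76% gives a difference of -6.61 percentage points.

-6.61 percentage points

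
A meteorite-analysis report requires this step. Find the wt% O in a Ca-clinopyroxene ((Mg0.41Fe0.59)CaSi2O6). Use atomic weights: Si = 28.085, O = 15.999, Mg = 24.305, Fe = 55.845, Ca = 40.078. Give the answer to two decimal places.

40.82 wt%

Formula mass = 0.41*24.305 + 0.59*55.845 + 1*40.078 + 2*28.085 + 6*15.999 = 235.156 g/mol, of which 95.994 g is O.
So O makes up 95.994/235.156 = 0.4082 of the mass, i.e. 40.82%.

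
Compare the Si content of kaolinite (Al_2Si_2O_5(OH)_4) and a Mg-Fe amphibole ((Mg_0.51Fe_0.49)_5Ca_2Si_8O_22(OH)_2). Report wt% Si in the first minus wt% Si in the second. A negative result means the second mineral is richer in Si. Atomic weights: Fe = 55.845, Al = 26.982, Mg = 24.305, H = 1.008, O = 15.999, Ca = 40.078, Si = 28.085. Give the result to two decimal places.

First mineral: 56.170 g Si in 258.157 g formula = 21.76 wt% Si.
Second mineral: 224.680 g Si in 889.626 g formula = 25.26 wt% Si.
21.76% − 25.26% gives a difference of -3.50 percentage points.

-3.50 percentage points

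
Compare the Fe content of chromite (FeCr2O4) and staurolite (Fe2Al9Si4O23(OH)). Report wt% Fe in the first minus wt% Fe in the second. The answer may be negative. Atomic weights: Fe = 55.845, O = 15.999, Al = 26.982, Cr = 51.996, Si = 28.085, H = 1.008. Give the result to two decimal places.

First mineral: 55.845 g Fe in 223.833 g formula = 24.95 wt% Fe.
Second mineral: 111.690 g Fe in 851.852 g formula = 13.11 wt% Fe.
24.95% − 13.11% gives a difference of 11.84 percentage points.

11.84 percentage points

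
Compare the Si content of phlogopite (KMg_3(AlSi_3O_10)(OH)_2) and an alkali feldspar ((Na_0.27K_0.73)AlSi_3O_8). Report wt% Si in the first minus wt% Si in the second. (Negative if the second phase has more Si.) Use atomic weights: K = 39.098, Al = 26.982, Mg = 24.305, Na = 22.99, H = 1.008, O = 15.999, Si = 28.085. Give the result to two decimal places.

Si in KMg_3(AlSi_3O_10)(OH)_2: molar mass 417.254 g/mol; 3×28.085 = 84.255 g → 20.19 wt%.
Si in (Na_0.27K_0.73)AlSi_3O_8: molar mass 273.978 g/mol; 3×28.085 = 84.255 g → 30.75 wt%.
Difference = 20.19 − 30.75 = -10.56 percentage points.

-10.56 percentage points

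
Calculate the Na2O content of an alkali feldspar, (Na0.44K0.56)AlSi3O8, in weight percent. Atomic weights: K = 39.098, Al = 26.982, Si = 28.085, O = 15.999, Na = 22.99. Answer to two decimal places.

5.03 wt%

Molar mass of (Na0.44K0.56)AlSi3O8 = 0.44*22.99 + 0.56*39.098 + 1*26.982 + 3*28.085 + 8*15.999 = 271.239 g/mol.
Each formula unit contains 0.44 Na, equivalent to 0.44/2 = 0.2200 mol Na2O.
M(Na2O) = 2×22.99 + 1×15.999 = 61.979 g/mol.
Mass of Na2O per formula unit = 0.2200 × 61.979 = 13.635 g.
Na2O wt% = 13.635 / 271.239 × 100 = 5.03%.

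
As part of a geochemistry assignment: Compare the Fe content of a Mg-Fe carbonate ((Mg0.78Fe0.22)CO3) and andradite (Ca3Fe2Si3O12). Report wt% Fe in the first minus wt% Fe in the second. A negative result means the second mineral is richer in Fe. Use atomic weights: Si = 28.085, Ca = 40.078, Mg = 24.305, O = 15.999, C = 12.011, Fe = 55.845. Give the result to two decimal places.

-8.52 percentage points

Fe in (Mg0.78Fe0.22)CO3: molar mass 91.252 g/mol; 0.22×55.845 = 12.286 g → 13.46 wt%.
Fe in Ca3Fe2Si3O12: molar mass 508.167 g/mol; 2×55.845 = 111.690 g → 21.98 wt%.
Difference = 13.46 − 21.98 = -8.52 percentage points.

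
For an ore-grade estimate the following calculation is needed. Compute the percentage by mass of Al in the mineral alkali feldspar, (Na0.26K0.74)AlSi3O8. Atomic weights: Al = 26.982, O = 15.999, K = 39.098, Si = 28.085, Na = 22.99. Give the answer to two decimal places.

Formula mass = 0.26*22.99 + 0.74*39.098 + 1*26.982 + 3*28.085 + 8*15.999 = 274.139 g/mol, of which 26.982 g is Al.
So Al makes up 26.982/274.139 = 0.0984 of the mass, i.e. 9.84%.

9.84 mass %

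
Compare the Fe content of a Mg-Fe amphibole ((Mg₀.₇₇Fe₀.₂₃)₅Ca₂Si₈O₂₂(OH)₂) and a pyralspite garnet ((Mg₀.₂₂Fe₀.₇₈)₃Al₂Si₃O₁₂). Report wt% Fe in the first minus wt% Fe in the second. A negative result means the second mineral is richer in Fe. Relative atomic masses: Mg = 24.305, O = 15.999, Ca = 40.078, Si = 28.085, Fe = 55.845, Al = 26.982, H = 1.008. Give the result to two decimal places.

-19.83 percentage points

First mineral: 64.222 g Fe in 848.624 g formula = 7.57 wt% Fe.
Second mineral: 130.677 g Fe in 476.926 g formula = 27.40 wt% Fe.
7.57% − 27.40% gives a difference of -19.83 percentage points.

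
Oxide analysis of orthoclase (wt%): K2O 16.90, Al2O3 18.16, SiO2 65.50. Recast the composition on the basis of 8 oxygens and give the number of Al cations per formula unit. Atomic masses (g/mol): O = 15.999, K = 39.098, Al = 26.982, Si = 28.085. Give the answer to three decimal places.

0.985 Al apfu

K2O (M=94.195): mol = 0.17942; K = 0.35884, O = 0.17942.
Al2O3 (M=101.961): mol = 0.17811; Al = 0.35622, O = 0.53433.
SiO2 (M=60.083): mol = 1.09016; Si = 1.09016, O = 2.18032.
ΣO = 2.89407; factor = 8/ΣO = 2.76427.
Al apfu = 0.35622 × 2.76427 = 0.985.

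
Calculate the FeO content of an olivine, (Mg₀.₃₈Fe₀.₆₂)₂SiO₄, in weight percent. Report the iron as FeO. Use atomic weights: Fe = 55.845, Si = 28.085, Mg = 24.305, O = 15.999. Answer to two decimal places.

49.55 wt%

Formula mass = 179.801 g/mol.
1.24 Fe → 1.2400 mol FeO per formula unit; M(FeO) = 71.844, so FeO mass = 89.087 g.
89.087/179.801 × 100 = 49.55 wt%.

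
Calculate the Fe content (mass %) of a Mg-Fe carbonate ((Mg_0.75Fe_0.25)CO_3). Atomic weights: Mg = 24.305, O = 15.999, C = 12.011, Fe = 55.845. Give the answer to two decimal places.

15.14 mass %

Formula mass = 0.75×24.305 + 0.25×55.845 + 1×12.011 + 3×15.999 = 92.198 g/mol, of which 13.961 g is Fe.
So Fe makes up 13.961/92.198 = 0.1514 of the mass, i.e. 15.14%.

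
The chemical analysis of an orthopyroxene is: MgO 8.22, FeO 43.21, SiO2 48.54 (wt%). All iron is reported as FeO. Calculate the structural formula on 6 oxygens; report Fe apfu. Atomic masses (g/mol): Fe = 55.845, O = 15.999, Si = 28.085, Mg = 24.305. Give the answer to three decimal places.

1.490 Fe apfu

MgO (M=40.304): mol = 0.20395; Mg = 0.20395, O = 0.20395.
FeO (M=71.844): mol = 0.60144; Fe = 0.60144, O = 0.60144.
SiO2 (M=60.083): mol = 0.80788; Si = 0.80788, O = 1.61576.
ΣO = 2.42115; factor = 6/ΣO = 2.47816.
Fe apfu = 0.60144 × 2.47816 = 1.490.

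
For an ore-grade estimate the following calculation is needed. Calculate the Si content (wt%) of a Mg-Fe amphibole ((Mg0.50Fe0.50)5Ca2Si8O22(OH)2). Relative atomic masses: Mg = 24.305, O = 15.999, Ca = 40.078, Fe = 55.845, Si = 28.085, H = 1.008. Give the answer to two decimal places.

Formula mass = 2.50·24.305 + 2.50·55.845 + 2·40.078 + 8·28.085 + 24·15.999 + 2·1.008 = 891.203 g/mol, of which 224.680 g is Si.
So Si makes up 224.680/891.203 = 0.2521 of the mass, i.e. 25.21%.

25.21 wt%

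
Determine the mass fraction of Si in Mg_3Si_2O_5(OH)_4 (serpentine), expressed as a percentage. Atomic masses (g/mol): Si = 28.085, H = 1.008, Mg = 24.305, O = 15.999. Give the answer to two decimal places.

20.27 weight percent

Formula mass = 3·24.305 + 2·28.085 + 9·15.999 + 4·1.008 = 277.108 g/mol, of which 56.170 g is Si.
So Si makes up 56.170/277.108 = 0.2027 of the mass, i.e. 20.27%.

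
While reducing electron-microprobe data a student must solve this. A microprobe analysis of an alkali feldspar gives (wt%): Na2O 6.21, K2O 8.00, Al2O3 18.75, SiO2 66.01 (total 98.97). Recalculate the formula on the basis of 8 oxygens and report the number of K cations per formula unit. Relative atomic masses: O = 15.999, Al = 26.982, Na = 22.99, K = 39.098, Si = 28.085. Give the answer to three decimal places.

0.463 K apfu

6.21 wt% Na2O ÷ 61.979 g/mol = 0.10020 mol, giving 0.20040 Na and 0.10020 O.
8.00 wt% K2O ÷ 94.195 g/mol = 0.08493 mol, giving 0.16986 K and 0.08493 O.
18.75 wt% Al2O3 ÷ 101.961 g/mol = 0.18389 mol, giving 0.36778 Al and 0.55167 O.
66.01 wt% SiO2 ÷ 60.083 g/mol = 1.09865 mol, giving 1.09865 Si and 2.19730 O.
Oxygen sums to 2.93410; scaling by 8/2.93410 = 2.72656 puts the formula on 8 O.
K: 0.16986 × 2.72656 = 0.463 atoms per formula unit.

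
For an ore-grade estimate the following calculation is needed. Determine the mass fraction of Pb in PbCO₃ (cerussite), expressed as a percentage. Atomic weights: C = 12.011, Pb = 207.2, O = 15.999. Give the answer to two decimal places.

77.54 mass %

Formula mass = 1*207.2 + 1*12.011 + 3*15.999 = 267.208 g/mol, of which 207.200 g is Pb.
So Pb makes up 207.200/267.208 = 0.7754 of the mass, i.e. 77.54%.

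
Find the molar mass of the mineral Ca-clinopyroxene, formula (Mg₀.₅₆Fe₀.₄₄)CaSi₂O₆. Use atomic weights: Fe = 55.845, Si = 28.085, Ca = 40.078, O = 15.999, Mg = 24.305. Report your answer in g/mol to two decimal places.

The formula mass is the sum 0.56·24.305 + 0.44·55.845 + 1·40.078 + 2·28.085 + 6·15.999.

230.42 g/mol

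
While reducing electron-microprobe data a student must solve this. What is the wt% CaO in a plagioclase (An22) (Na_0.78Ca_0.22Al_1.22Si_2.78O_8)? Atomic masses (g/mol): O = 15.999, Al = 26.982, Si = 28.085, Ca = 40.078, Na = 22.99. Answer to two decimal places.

4.64 wt%

Molar mass of Na_0.78Ca_0.22Al_1.22Si_2.78O_8 = 0.78*22.99 + 0.22*40.078 + 1.22*26.982 + 2.78*28.085 + 8*15.999 = 265.736 g/mol.
Each formula unit contains 0.22 Ca, equivalent to 0.22/1 = 0.2200 mol CaO.
M(CaO) = 1×40.078 + 1×15.999 = 56.077 g/mol.
Mass of CaO per formula unit = 0.2200 × 56.077 = 12.337 g.
CaO wt% = 12.337 / 265.736 × 100 = 4.64%.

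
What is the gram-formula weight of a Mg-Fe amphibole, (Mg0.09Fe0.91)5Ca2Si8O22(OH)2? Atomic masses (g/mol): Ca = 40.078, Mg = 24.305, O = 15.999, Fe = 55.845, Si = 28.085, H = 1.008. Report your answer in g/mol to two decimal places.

955.86 g/mol

M = 0.45·24.305 + 4.55·55.845 + 2·40.078 + 8·28.085 + 24·15.999 + 2·1.008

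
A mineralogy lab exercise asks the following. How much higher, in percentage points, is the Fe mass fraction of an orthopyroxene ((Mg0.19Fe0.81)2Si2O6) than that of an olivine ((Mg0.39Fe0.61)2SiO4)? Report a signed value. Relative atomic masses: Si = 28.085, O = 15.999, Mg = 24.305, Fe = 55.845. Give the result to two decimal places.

First mineral: 90.469 g Fe in 251.869 g formula = 35.92 wt% Fe.
Second mineral: 68.131 g Fe in 179.170 g formula = 38.03 wt% Fe.
35.92% − 38.03% gives a difference of -2.11 percentage points.

-2.11 percentage points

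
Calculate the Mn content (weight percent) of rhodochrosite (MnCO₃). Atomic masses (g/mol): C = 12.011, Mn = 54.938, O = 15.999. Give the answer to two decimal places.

Formula mass = 1×54.938 + 1×12.011 + 3×15.999 = 114.946 g/mol, of which 54.938 g is Mn.
So Mn makes up 54.938/114.946 = 0.4779 of the mass, i.e. 47.79%.

47.79 weight percent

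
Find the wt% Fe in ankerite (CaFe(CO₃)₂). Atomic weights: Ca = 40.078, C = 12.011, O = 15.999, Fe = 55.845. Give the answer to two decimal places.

25.86 mass %

Molar mass of CaFe(CO₃)₂: 1*40.078 + 1*55.845 + 2*12.011 + 6*15.999 = 215.939 g/mol.
Mass of Fe per formula unit: 1 × 55.845 = 55.845 g.
Weight fraction Fe = 55.845 / 215.939 = 0.2586.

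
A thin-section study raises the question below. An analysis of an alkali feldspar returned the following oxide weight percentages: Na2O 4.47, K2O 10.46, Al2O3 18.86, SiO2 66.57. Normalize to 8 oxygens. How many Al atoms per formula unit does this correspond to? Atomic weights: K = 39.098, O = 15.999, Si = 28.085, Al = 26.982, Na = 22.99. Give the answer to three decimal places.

1.002 Al apfu

4.47 wt% Na2O ÷ 61.979 g/mol = 0.07212 mol, giving 0.14424 Na and 0.07212 O.
10.46 wt% K2O ÷ 94.195 g/mol = 0.11105 mol, giving 0.22210 K and 0.11105 O.
18.86 wt% Al2O3 ÷ 101.961 g/mol = 0.18497 mol, giving 0.36994 Al and 0.55491 O.
66.57 wt% SiO2 ÷ 60.083 g/mol = 1.10797 mol, giving 1.10797 Si and 2.21594 O.
Oxygen sums to 2.95402; scaling by 8/2.95402 = 2.70817 puts the formula on 8 O.
Al: 0.36994 × 2.70817 = 1.002 atoms per formula unit.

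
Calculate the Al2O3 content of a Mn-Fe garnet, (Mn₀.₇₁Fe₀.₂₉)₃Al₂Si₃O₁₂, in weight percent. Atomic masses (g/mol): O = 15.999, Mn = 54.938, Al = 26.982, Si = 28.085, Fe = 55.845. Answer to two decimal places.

20.56 wt%

M((Mn₀.₇₁Fe₀.₂₉)₃Al₂Si₃O₁₂) = 495.810 g/mol; M(Al2O3) = 101.961 g/mol.
Moles Al2O3 per formula unit = 2 Al ÷ 2 = 1.0000.
Al2O3 fraction = (1.0000 × 101.961) / 495.810 = 101.961/495.810 = 0.2056.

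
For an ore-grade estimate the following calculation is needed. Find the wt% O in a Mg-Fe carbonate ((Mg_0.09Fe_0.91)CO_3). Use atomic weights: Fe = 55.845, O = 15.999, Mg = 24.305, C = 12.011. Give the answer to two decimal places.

Formula mass = 0.09·24.305 + 0.91·55.845 + 1·12.011 + 3·15.999 = 113.014 g/mol, of which 47.997 g is O.
So O makes up 47.997/113.014 = 0.4247 of the mass, i.e. 42.47%.

42.47 weight percent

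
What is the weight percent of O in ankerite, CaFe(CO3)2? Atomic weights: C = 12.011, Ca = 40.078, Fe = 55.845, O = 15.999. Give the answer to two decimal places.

44.45 weight percent

Molar mass of CaFe(CO3)2: 1·40.078 + 1·55.845 + 2·12.011 + 6·15.999 = 215.939 g/mol.
Mass of O per formula unit: 6 × 15.999 = 95.994 g.
Weight fraction O = 95.994 / 215.939 = 0.4445.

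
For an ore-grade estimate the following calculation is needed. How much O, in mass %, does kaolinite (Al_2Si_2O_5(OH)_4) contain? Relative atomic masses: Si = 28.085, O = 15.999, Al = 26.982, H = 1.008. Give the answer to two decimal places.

Formula mass = 2*26.982 + 2*28.085 + 9*15.999 + 4*1.008 = 258.157 g/mol, of which 143.991 g is O.
So O makes up 143.991/258.157 = 0.5578 of the mass, i.e. 55.78%.

55.78 mass %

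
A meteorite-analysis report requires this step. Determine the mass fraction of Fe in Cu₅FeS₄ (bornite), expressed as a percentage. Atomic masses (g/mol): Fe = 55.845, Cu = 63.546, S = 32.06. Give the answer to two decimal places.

Molar mass of Cu₅FeS₄: 5·63.546 + 1·55.845 + 4·32.06 = 501.815 g/mol.
Mass of Fe per formula unit: 1 × 55.845 = 55.845 g.
Weight fraction Fe = 55.845 / 501.815 = 0.1113.

11.13 wt%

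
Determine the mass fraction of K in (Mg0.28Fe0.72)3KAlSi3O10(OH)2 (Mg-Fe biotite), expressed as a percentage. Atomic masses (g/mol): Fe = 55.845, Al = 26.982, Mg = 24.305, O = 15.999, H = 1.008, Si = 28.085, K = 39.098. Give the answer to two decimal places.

Formula mass = 0.84×24.305 + 2.16×55.845 + 1×39.098 + 1×26.982 + 3×28.085 + 12×15.999 + 2×1.008 = 485.380 g/mol, of which 39.098 g is K.
So K makes up 39.098/485.380 = 0.0806 of the mass, i.e. 8.06%.

8.06 weight percent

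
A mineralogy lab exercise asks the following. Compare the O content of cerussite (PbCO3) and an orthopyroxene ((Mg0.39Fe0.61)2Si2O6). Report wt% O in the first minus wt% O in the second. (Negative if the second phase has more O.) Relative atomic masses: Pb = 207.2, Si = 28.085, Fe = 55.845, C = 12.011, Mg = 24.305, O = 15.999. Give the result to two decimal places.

-22.16 percentage points

First mineral: 47.997 g O in 267.208 g formula = 17.96 wt% O.
Second mineral: 95.994 g O in 239.253 g formula = 40.12 wt% O.
17.96% − 40.12% gives a difference of -22.16 percentage points.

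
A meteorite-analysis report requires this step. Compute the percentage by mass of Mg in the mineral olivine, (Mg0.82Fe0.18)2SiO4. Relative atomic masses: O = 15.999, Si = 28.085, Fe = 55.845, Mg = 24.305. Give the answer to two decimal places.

26.22 mass %

Molar mass of (Mg0.82Fe0.18)2SiO4: 1.64×24.305 + 0.36×55.845 + 1×28.085 + 4×15.999 = 152.045 g/mol.
Mass of Mg per formula unit: 1.64 × 24.305 = 39.860 g.
Weight fraction Mg = 39.860 / 152.045 = 0.2622.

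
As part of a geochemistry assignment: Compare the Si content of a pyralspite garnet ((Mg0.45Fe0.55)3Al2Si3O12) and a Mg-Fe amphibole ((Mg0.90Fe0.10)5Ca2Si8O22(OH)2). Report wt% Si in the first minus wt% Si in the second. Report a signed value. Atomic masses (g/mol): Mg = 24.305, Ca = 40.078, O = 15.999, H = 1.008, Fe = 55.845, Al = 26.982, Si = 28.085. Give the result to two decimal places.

-8.62 percentage points

M((Mg0.45Fe0.55)3Al2Si3O12) = 455.163 g/mol, so wt% Si = 84.255/455.163 × 100 = 18.51%.
M((Mg0.90Fe0.10)5Ca2Si8O22(OH)2) = 828.123 g/mol, so wt% Si = 224.680/828.123 × 100 = 27.13%.
18.51 − 27.13 = -8.62 pp.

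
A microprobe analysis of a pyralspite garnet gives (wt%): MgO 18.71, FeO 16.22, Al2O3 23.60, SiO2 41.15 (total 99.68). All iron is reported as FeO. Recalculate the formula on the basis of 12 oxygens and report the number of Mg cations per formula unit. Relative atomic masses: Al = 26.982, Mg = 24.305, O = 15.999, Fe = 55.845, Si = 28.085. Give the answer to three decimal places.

18.71 wt% MgO ÷ 40.304 g/mol = 0.46422 mol, giving 0.46422 Mg and 0.46422 O.
16.22 wt% FeO ÷ 71.844 g/mol = 0.22577 mol, giving 0.22577 Fe and 0.22577 O.
23.60 wt% Al2O3 ÷ 101.961 g/mol = 0.23146 mol, giving 0.46292 Al and 0.69438 O.
41.15 wt% SiO2 ÷ 60.083 g/mol = 0.68489 mol, giving 0.68489 Si and 1.36978 O.
Oxygen sums to 2.75415; scaling by 12/2.75415 = 4.35706 puts the formula on 12 O.
Mg: 0.46422 × 4.35706 = 2.023 atoms per formula unit.

2.023 Mg apfu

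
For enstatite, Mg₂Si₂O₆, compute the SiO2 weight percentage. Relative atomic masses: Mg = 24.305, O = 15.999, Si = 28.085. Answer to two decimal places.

Formula mass = 200.774 g/mol.
2 Si → 2.0000 mol SiO2 per formula unit; M(SiO2) = 60.083, so SiO2 mass = 120.166 g.
120.166/200.774 × 100 = 59.85 wt%.

59.85 wt%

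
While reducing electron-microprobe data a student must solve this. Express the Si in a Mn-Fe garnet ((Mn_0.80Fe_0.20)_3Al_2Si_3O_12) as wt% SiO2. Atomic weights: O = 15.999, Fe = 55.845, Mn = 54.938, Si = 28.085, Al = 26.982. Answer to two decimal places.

Molar mass of (Mn_0.80Fe_0.20)_3Al_2Si_3O_12 = 2.40·54.938 + 0.60·55.845 + 2·26.982 + 3·28.085 + 12·15.999 = 495.565 g/mol.
Each formula unit contains 3 Si, equivalent to 3/1 = 3.0000 mol SiO2.
M(SiO2) = 1×28.085 + 2×15.999 = 60.083 g/mol.
Mass of SiO2 per formula unit = 3.0000 × 60.083 = 180.249 g.
SiO2 wt% = 180.249 / 495.565 × 100 = 36.37%.

36.37 wt%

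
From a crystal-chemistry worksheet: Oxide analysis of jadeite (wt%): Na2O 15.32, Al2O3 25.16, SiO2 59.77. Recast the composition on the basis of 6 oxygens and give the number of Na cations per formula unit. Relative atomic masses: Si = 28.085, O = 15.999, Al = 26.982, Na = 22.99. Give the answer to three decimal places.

0.996 Na apfu

15.32 wt% Na2O ÷ 61.979 g/mol = 0.24718 mol, giving 0.49436 Na and 0.24718 O.
25.16 wt% Al2O3 ÷ 101.961 g/mol = 0.24676 mol, giving 0.49352 Al and 0.74028 O.
59.77 wt% SiO2 ÷ 60.083 g/mol = 0.99479 mol, giving 0.99479 Si and 1.98958 O.
Oxygen sums to 2.97704; scaling by 6/2.97704 = 2.01542 puts the formula on 6 O.
Na: 0.49436 × 2.01542 = 0.996 atoms per formula unit.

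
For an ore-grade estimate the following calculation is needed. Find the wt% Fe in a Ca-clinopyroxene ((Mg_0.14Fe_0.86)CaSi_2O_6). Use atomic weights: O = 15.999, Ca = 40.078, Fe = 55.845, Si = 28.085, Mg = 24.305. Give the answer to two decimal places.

19.71 wt%

Formula mass = 0.14*24.305 + 0.86*55.845 + 1*40.078 + 2*28.085 + 6*15.999 = 243.671 g/mol, of which 48.027 g is Fe.
So Fe makes up 48.027/243.671 = 0.1971 of the mass, i.e. 19.71%.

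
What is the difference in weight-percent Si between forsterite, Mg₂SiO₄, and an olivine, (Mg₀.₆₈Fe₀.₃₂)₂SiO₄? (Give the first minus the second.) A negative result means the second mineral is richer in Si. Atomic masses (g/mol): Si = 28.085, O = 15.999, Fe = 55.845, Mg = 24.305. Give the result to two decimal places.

M(Mg₂SiO₄) = 140.691 g/mol, so wt% Si = 28.085/140.691 × 100 = 19.96%.
M((Mg₀.₆₈Fe₀.₃₂)₂SiO₄) = 160.877 g/mol, so wt% Si = 28.085/160.877 × 100 = 17.46%.
19.96 − 17.46 = 2.50 pp.

2.50 percentage points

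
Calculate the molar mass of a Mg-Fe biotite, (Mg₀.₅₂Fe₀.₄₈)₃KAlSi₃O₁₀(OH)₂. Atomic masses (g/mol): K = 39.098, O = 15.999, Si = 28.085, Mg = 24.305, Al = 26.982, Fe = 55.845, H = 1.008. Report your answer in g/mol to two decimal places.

462.67 g/mol

The formula mass is the sum 1.56*24.305 + 1.44*55.845 + 1*39.098 + 1*26.982 + 3*28.085 + 12*15.999 + 2*1.008.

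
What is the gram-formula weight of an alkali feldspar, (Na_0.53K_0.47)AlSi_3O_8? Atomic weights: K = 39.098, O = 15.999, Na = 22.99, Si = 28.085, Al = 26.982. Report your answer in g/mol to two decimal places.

The formula mass is the sum 0.53·22.99 + 0.47·39.098 + 1·26.982 + 3·28.085 + 8·15.999.

269.79 g/mol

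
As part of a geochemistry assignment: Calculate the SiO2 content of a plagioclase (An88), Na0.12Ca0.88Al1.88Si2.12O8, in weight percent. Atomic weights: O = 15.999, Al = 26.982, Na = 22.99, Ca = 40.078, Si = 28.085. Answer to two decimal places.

46.10 wt%

M(Na0.12Ca0.88Al1.88Si2.12O8) = 276.286 g/mol; M(SiO2) = 60.083 g/mol.
Moles SiO2 per formula unit = 2.12 Si ÷ 1 = 2.1200.
SiO2 fraction = (2.1200 × 60.083) / 276.286 = 127.376/276.286 = 0.4610.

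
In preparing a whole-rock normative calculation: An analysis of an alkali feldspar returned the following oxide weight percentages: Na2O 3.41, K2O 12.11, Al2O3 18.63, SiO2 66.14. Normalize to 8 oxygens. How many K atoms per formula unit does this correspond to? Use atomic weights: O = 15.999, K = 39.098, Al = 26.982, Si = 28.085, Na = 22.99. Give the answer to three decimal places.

0.701 K apfu

Na2O (M=61.979): mol = 0.05502; Na = 0.11004, O = 0.05502.
K2O (M=94.195): mol = 0.12856; K = 0.25712, O = 0.12856.
Al2O3 (M=101.961): mol = 0.18272; Al = 0.36544, O = 0.54816.
SiO2 (M=60.083): mol = 1.10081; Si = 1.10081, O = 2.20162.
ΣO = 2.93336; factor = 8/ΣO = 2.72725.
K apfu = 0.25712 × 2.72725 = 0.701.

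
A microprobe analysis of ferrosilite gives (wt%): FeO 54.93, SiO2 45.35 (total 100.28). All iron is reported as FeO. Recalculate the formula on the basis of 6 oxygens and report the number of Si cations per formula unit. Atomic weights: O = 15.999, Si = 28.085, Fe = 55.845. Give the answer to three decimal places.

FeO (M=71.844): mol = 0.76457; Fe = 0.76457, O = 0.76457.
SiO2 (M=60.083): mol = 0.75479; Si = 0.75479, O = 1.50958.
ΣO = 2.27415; factor = 6/ΣO = 2.63835.
Si apfu = 0.75479 × 2.63835 = 1.991.

1.991 Si apfu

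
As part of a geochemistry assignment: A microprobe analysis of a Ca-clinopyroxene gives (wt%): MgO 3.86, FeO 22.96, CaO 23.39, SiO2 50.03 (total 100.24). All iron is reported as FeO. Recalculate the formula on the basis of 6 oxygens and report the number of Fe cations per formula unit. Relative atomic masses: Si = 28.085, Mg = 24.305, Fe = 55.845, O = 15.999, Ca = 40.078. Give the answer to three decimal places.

0.768 Fe apfu

MgO (M=40.304): mol = 0.09577; Mg = 0.09577, O = 0.09577.
FeO (M=71.844): mol = 0.31958; Fe = 0.31958, O = 0.31958.
CaO (M=56.077): mol = 0.41711; Ca = 0.41711, O = 0.41711.
SiO2 (M=60.083): mol = 0.83268; Si = 0.83268, O = 1.66536.
ΣO = 2.49782; factor = 6/ΣO = 2.40209.
Fe apfu = 0.31958 × 2.40209 = 0.768.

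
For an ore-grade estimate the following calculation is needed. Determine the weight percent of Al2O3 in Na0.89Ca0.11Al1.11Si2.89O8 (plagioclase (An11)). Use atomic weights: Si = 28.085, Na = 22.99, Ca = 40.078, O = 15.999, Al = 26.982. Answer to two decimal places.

21.44 wt%

Molar mass of Na0.89Ca0.11Al1.11Si2.89O8 = 0.89×22.99 + 0.11×40.078 + 1.11×26.982 + 2.89×28.085 + 8×15.999 = 263.977 g/mol.
Each formula unit contains 1.11 Al, equivalent to 1.11/2 = 0.5550 mol Al2O3.
M(Al2O3) = 2×26.982 + 3×15.999 = 101.961 g/mol.
Mass of Al2O3 per formula unit = 0.5550 × 101.961 = 56.588 g.
Al2O3 wt% = 56.588 / 263.977 × 100 = 21.44%.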